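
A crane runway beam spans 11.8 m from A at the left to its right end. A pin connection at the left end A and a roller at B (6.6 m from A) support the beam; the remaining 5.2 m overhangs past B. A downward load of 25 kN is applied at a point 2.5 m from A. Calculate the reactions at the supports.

A_x = 0, A_y = 15.53 kN, B_y = 9.470 kN

Moments about A: B_y·6.6 − 25·2.5 = 0 → B_y = 62.5/6.6 = 9.4697 ≈ 9.470 kN.
ΣF_y = 0: A_y + 9.4697 − 25 = 0 → A_y = 15.53 kN.
ΣF_x = 0: no horizontal applied forces, so A_x = 0.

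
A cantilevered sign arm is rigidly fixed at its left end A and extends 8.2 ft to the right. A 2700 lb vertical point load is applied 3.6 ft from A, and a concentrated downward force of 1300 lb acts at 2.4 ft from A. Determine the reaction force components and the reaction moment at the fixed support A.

ΣF_x = 0: A_x = 0.
ΣF_y = 0: A_y − 2700 − 1300 = 0 → A_y = 4000 lb.
ΣM about A: M_A − 2700·3.6 − 1300·2.4 = 0 → M_A = 12840 lb·ft.

A_x = 0, A_y = 4000 lb, M_A = 12840 lb·ft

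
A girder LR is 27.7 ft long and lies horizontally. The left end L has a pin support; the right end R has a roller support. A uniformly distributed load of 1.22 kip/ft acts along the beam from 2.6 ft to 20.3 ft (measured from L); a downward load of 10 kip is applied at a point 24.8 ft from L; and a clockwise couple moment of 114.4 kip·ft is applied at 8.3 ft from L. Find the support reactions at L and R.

L_x = 0, L_y = 9.585 kip, R_y = 22.01 kip

Resultant of the distributed load: 1.22 × 17.7 = 21.594 kip at 11.45 ft from L.
ΣM about L: R_y·27.7 − (1.22·17.7)·11.45 − 10·24.8 − 114.4 = 0 → R_y = 609.6513/27.7 = 22.0091 ≈ 22.01 kip.
ΣF_y = 0: L_y + 22.0091 − 1.22·17.7 − 10 = 0 → L_y = 9.585 kip.
ΣF_x = 0: no horizontal applied forces, so L_x = 0.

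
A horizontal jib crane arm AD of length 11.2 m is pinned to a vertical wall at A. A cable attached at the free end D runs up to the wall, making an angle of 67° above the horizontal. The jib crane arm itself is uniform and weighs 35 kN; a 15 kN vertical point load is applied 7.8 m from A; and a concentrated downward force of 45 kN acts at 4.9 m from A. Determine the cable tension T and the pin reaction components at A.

ΣM about A: T·sin67°·11.2 − 35·5.6 − 15·7.8 − 45·4.9 = 0 → T = 533.5/(11.2·0.920505) = 51.7476 ≈ 51.75 kN.
ΣF_x = 0: A_x − T·cos67° = 0 → A_x = 51.7476 × 0.390731 = 20.22 kN.
ΣF_y = 0: A_y + T·sin67° − 35 − 15 − 45 = 0 → A_y = 95 − 51.7476 × 0.920505 = 47.37 kN.

T = 51.75 kN, A_x = 20.22 kN, A_y = 47.37 kN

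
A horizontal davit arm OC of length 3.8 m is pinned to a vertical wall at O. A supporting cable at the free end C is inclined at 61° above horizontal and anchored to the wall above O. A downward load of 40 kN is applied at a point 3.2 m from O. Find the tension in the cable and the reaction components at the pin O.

ΣM about O: T·sin61°·3.8 − 40·3.2 = 0 → T = 128/(3.8·0.87462) = 38.513 ≈ 38.51 kN.
ΣF_x = 0: O_x − T·cos61° = 0 → O_x = 38.513 × 0.48481 = 18.67 kN.
ΣF_y = 0: O_y + T·sin61° − 40 = 0 → O_y = 40 − 38.513 × 0.87462 = 6.316 kN.

T = 38.51 kN, O_x = 18.67 kN, O_y = 6.316 kN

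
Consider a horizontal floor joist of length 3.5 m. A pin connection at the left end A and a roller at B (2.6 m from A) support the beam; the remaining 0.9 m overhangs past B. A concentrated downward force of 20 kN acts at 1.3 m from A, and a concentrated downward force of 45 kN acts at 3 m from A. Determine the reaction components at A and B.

A_x = 0, A_y = 3.077 kN, B_y = 61.92 kN

Taking moments about A: B_y·2.6 − 20·1.3 − 45·3 = 0 → B_y = 161/2.6 = 61.9231 ≈ 61.92 kN.
ΣF_y = 0: A_y + 61.9231 − 20 − 45 = 0 → A_y = 3.077 kN.
ΣF_x = 0: no horizontal applied forces, so A_x = 0.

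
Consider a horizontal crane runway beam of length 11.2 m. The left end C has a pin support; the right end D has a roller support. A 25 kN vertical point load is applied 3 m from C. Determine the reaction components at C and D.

C_x = 0, C_y = 18.30 kN, D_y = 6.696 kN

Moments about C: D_y·11.2 − 25·3 = 0 → D_y = 75/11.2 = 6.69643 ≈ 6.696 kN.
ΣF_y = 0: C_y + 6.69643 − 25 = 0 → C_y = 18.30 kN.
ΣF_x = 0: no horizontal applied forces, so C_x = 0.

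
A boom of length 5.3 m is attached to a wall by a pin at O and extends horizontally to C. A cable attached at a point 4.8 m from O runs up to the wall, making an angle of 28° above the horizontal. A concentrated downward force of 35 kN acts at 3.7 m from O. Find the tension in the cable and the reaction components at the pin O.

T = 57.47 kN, O_x = 50.74 kN, O_y = 8.021 kN

ΣM about O: T·sin28°·4.8 − 35·3.7 = 0 → T = 129.5/(4.8·0.469472) = 57.467 ≈ 57.47 kN.
ΣF_x = 0: O_x − T·cos28° = 0 → O_x = 57.467 × 0.882948 = 50.74 kN.
ΣF_y = 0: O_y + T·sin28° − 35 = 0 → O_y = 35 − 57.467 × 0.469472 = 8.021 kN.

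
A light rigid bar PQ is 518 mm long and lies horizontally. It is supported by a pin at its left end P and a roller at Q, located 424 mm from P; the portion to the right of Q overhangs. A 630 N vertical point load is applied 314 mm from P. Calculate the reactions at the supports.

P_x = 0, P_y = 163.4 N, Q_y = 466.6 N

Moments about P: Q_y·424 − 630·314 = 0 → Q_y = 197820/424 = 466.557 ≈ 466.6 N.
ΣF_y = 0: P_y + 466.557 − 630 = 0 → P_y = 163.4 N.
ΣF_x = 0: no horizontal applied forces, so P_x = 0.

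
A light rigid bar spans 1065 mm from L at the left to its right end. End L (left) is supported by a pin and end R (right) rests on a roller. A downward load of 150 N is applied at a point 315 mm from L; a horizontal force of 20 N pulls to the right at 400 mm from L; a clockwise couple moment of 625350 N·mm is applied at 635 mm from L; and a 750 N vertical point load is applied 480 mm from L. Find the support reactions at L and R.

Taking moments about L: R_y·1065 − 150·315 − 625350 − 750·480 = 0 → R_y = 1032600/1065 = 969.577 ≈ 969.6 N.
ΣF_y = 0: L_y + 969.577 − 150 − 750 = 0 → L_y = -69.58 N.
ΣF_x = 0: L_x + 20 = 0 → L_x = -20.00 N.

L_x = -20.00 N, L_y = -69.58 N, R_y = 969.6 N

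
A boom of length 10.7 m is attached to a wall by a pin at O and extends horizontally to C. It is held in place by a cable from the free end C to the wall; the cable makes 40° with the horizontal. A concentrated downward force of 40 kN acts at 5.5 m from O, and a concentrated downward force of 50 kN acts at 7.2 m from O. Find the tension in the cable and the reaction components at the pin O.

ΣM about O: T·sin40°·10.7 − 40·5.5 − 50·7.2 = 0 → T = 580/(10.7·0.642788) = 84.3289 ≈ 84.33 kN.
ΣF_x = 0: O_x − T·cos40° = 0 → O_x = 84.3289 × 0.766044 = 64.60 kN.
ΣF_y = 0: O_y + T·sin40° − 40 − 50 = 0 → O_y = 90 − 84.3289 × 0.642788 = 35.79 kN.

T = 84.33 kN, O_x = 64.60 kN, O_y = 35.79 kN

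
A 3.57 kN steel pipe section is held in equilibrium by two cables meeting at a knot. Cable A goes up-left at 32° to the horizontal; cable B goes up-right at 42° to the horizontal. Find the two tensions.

T_A = 2.760 kN, T_B = 3.150 kN

ΣF_x = 0: −T_A·cos32° + T_B·cos42° = 0 → T_B = 1.14116·T_A.
ΣF_y = 0: T_A·sin32° + T_B·sin42° = 3.57.
Substitute: T_A·(0.529919 + 1.14116·0.669131) = 3.57 → T_A = 2.75994 ≈ 2.760 kN.
Then T_B = 1.14116 × 2.75994 = 3.150 kN.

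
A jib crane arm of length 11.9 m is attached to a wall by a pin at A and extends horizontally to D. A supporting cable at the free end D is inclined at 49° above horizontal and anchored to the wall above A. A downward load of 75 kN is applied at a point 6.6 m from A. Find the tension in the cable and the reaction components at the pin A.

ΣM about A: T·sin49°·11.9 − 75·6.6 = 0 → T = 495/(11.9·0.75471) = 55.1161 ≈ 55.12 kN.
ΣF_x = 0: A_x − T·cos49° = 0 → A_x = 55.1161 × 0.656059 = 36.16 kN.
ΣF_y = 0: A_y + T·sin49° − 75 = 0 → A_y = 75 − 55.1161 × 0.75471 = 33.40 kN.

T = 55.12 kN, A_x = 36.16 kN, A_y = 33.40 kN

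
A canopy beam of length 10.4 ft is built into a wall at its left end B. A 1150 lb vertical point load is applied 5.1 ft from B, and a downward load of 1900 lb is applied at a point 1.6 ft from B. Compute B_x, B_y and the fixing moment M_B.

B_x = 0, B_y = 3050 lb, M_B = 8905 lb·ft

ΣF_x = 0: B_x = 0.
ΣF_y = 0: B_y − 1150 − 1900 = 0 → B_y = 3050 lb.
ΣM about B: M_B − 1150·5.1 − 1900·1.6 = 0 → M_B = 8905 lb·ft.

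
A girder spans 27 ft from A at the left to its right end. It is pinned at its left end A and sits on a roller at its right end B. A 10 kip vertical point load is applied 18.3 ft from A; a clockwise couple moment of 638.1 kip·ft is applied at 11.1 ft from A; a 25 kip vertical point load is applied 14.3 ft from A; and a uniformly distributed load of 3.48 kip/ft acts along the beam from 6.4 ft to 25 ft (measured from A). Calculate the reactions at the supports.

Resultant of the distributed load: 3.48 × 18.6 = 64.728 kip at 15.7 ft from A.
ΣM about A: B_y·27 − 10·18.3 − 638.1 − 25·14.3 − (3.48·18.6)·15.7 = 0 → B_y = 2194.8296/27 = 81.29 kip.
ΣF_y = 0: A_y + 81.29 − 10 − 25 − 3.48·18.6 = 0 → A_y = 18.44 kip.
ΣF_x = 0: no horizontal applied forces, so A_x = 0.

A_x = 0, A_y = 18.44 kip, B_y = 81.29 kip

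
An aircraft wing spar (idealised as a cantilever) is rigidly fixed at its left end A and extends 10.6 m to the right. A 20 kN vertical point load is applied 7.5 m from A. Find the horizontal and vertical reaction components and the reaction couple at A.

ΣF_x = 0: A_x = 0.
ΣF_y = 0: A_y − 20 = 0 → A_y = 20.00 kN.
ΣM about A: M_A − 20·7.5 = 0 → M_A = 150.0 kN·m.

A_x = 0, A_y = 20.00 kN, M_A = 150.0 kN·m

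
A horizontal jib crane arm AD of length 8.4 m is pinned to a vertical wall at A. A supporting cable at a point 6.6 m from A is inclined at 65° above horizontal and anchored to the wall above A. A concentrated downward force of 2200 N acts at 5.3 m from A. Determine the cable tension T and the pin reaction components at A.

T = 1949 N, A_x = 823.8 N, A_y = 433.3 N

ΣM about A: T·sin65°·6.6 − 2200·5.3 = 0 → T = 11660/(6.6·0.906308) = 1949.3 ≈ 1949 N.
ΣF_x = 0: A_x − T·cos65° = 0 → A_x = 1949.3 × 0.422618 = 823.8 N.
ΣF_y = 0: A_y + T·sin65° − 2200 = 0 → A_y = 2200 − 1949.3 × 0.906308 = 433.3 N.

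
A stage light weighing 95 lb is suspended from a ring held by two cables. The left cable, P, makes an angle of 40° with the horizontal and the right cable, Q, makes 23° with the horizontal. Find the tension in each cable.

ΣF_x = 0: −T_P·cos40° + T_Q·cos23° = 0 → T_Q = 0.8322·T_P.
ΣF_y = 0: T_P·sin40° + T_Q·sin23° = 95.
Substitute: T_P·(0.642788 + 0.8322·0.390731) = 95 → T_P = 98.1451 ≈ 98.15 lb.
Then T_Q = 0.8322 × 98.1451 = 81.68 lb.

T_P = 98.15 lb, T_Q = 81.68 lb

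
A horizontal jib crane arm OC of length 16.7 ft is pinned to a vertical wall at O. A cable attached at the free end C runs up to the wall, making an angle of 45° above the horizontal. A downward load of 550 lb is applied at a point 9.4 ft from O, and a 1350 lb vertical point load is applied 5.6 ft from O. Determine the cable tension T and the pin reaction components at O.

ΣM about O: T·sin45°·16.7 − 550·9.4 − 1350·5.6 = 0 → T = 12730/(16.7·0.707107) = 1078.02 ≈ 1078 lb.
ΣF_x = 0: O_x − T·cos45° = 0 → O_x = 1078.02 × 0.707107 = 762.3 lb.
ΣF_y = 0: O_y + T·sin45° − 550 − 1350 = 0 → O_y = 1900 − 1078.02 × 0.707107 = 1138 lb.

T = 1078 lb, O_x = 762.3 lb, O_y = 1138 lb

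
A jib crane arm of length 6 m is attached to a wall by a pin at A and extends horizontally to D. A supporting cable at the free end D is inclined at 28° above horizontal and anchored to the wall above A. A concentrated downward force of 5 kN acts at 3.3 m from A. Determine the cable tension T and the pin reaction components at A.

T = 5.858 kN, A_x = 5.172 kN, A_y = 2.250 kN

ΣM about A: T·sin28°·6 − 5·3.3 = 0 → T = 16.5/(6·0.469472) = 5.85764 ≈ 5.858 kN.
ΣF_x = 0: A_x − T·cos28° = 0 → A_x = 5.85764 × 0.882948 = 5.172 kN.
ΣF_y = 0: A_y + T·sin28° − 5 = 0 → A_y = 5 − 5.85764 × 0.469472 = 2.250 kN.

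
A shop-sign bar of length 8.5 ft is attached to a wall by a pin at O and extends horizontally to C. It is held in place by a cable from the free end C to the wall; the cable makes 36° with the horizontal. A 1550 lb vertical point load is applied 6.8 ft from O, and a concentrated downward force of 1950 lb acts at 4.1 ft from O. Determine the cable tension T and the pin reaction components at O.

T = 3710 lb, O_x = 3001 lb, O_y = 1319 lb

ΣM about O: T·sin36°·8.5 − 1550·6.8 − 1950·4.1 = 0 → T = 18535/(8.5·0.587785) = 3709.84 ≈ 3710 lb.
ΣF_x = 0: O_x − T·cos36° = 0 → O_x = 3709.84 × 0.809017 = 3001 lb.
ΣF_y = 0: O_y + T·sin36° − 1550 − 1950 = 0 → O_y = 3500 − 3709.84 × 0.587785 = 1319 lb.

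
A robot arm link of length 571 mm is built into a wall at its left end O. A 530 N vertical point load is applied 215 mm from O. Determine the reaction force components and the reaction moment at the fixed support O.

ΣF_x = 0: O_x = 0.
ΣF_y = 0: O_y − 530 = 0 → O_y = 530.0 N.
ΣM about O: M_O − 530·215 = 0 → M_O = 114000 N·mm.

O_x = 0, O_y = 530.0 N, M_O = 114000 N·mm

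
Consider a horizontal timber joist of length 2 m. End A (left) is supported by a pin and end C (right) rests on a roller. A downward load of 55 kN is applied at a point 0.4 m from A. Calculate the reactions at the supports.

A_x = 0, A_y = 44.00 kN, C_y = 11.00 kN

Moments about A: C_y·2 − 55·0.4 = 0 → C_y = 22/2 = 11.00 kN.
ΣF_y = 0: A_y + 11 − 55 = 0 → A_y = 44.00 kN.
ΣF_x = 0: no horizontal applied forces, so A_x = 0.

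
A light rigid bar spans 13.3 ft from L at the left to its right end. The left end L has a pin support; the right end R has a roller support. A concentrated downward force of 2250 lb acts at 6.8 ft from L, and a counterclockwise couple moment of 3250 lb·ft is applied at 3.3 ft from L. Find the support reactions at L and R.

L_x = 0, L_y = 1344 lb, R_y = 906.0 lb

Taking moments about L: R_y·13.3 − 2250·6.8 + 3250 = 0 → R_y = 12050/13.3 = 906.015 ≈ 906.0 lb.
ΣF_y = 0: L_y + 906.015 − 2250 = 0 → L_y = 1344 lb.
ΣF_x = 0: no horizontal applied forces, so L_x = 0.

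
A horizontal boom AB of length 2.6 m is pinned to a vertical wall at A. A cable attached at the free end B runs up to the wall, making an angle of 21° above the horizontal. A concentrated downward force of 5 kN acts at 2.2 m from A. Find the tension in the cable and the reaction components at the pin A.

ΣM about A: T·sin21°·2.6 − 5·2.2 = 0 → T = 11/(2.6·0.358368) = 11.8057 ≈ 11.81 kN.
ΣF_x = 0: A_x − T·cos21° = 0 → A_x = 11.8057 × 0.93358 = 11.02 kN.
ΣF_y = 0: A_y + T·sin21° − 5 = 0 → A_y = 5 − 11.8057 × 0.358368 = 0.7692 kN.

T = 11.81 kN, A_x = 11.02 kN, A_y = 0.7692 kN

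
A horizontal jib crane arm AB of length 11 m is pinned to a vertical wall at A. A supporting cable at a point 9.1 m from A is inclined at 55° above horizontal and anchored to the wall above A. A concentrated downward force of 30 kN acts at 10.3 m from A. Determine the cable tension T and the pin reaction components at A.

ΣM about A: T·sin55°·9.1 − 30·10.3 = 0 → T = 309/(9.1·0.819152) = 41.4527 ≈ 41.45 kN.
ΣF_x = 0: A_x − T·cos55° = 0 → A_x = 41.4527 × 0.573576 = 23.78 kN.
ΣF_y = 0: A_y + T·sin55° − 30 = 0 → A_y = 30 − 41.4527 × 0.819152 = -3.956 kN.

T = 41.45 kN, A_x = 23.78 kN, A_y = -3.956 kN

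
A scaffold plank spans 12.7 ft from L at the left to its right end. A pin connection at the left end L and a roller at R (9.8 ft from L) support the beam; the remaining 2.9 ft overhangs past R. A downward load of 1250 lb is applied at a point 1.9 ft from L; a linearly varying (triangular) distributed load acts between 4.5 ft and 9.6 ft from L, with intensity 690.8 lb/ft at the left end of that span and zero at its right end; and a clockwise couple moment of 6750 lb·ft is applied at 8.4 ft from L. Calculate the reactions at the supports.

L_x = 0, L_y = 966.0 lb, R_y = 2046 lb

Resultant of the triangular load: ½ × 690.8 × 5.1 = 1761.54 lb, acting at 6.2 ft from L (one-third of the span from the peak).
Taking moments about L: R_y·9.8 − 1250·1.9 − (½·690.8·5.1)·6.2 − 6750 = 0 → R_y = 20046.548/9.8 = 2045.57 ≈ 2046 lb.
ΣF_y = 0: L_y + 2045.57 − 1250 − ½·690.8·5.1 = 0 → L_y = 966.0 lb.
ΣF_x = 0: no horizontal applied forces, so L_x = 0.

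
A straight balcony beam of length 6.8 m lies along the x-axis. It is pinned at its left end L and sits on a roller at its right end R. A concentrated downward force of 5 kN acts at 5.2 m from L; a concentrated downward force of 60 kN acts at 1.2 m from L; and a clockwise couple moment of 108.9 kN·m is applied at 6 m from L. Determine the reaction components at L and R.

Moments about L: R_y·6.8 − 5·5.2 − 60·1.2 − 108.9 = 0 → R_y = 206.9/6.8 = 30.4265 ≈ 30.43 kN.
ΣF_y = 0: L_y + 30.4265 − 5 − 60 = 0 → L_y = 34.57 kN.
ΣF_x = 0: no horizontal applied forces, so L_x = 0.

L_x = 0, L_y = 34.57 kN, R_y = 30.43 kN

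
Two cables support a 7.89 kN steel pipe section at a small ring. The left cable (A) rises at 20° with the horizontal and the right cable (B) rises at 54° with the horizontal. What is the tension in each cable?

T_A = 4.825 kN, T_B = 7.713 kN

ΣF_x = 0: −T_A·cos20° + T_B·cos54° = 0 → T_B = 1.5987·T_A.
ΣF_y = 0: T_A·sin20° + T_B·sin54° = 7.89.
Substitute: T_A·(0.34202 + 1.5987·0.809017) = 7.89 → T_A = 4.82452 ≈ 4.825 kN.
Then T_B = 1.5987 × 4.82452 = 7.713 kN.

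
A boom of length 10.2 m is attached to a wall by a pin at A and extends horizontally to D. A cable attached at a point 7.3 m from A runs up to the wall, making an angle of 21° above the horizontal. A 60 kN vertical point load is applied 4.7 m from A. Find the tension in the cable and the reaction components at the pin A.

ΣM about A: T·sin21°·7.3 − 60·4.7 = 0 → T = 282/(7.3·0.358368) = 107.795 ≈ 107.8 kN.
ΣF_x = 0: A_x − T·cos21° = 0 → A_x = 107.795 × 0.93358 = 100.6 kN.
ΣF_y = 0: A_y + T·sin21° − 60 = 0 → A_y = 60 − 107.795 × 0.358368 = 21.37 kN.

T = 107.8 kN, A_x = 100.6 kN, A_y = 21.37 kN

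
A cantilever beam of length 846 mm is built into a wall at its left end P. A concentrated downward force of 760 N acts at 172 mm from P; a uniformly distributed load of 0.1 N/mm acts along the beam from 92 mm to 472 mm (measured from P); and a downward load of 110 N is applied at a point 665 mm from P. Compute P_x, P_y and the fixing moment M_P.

P_x = 0, P_y = 908.0 N, M_P = 214600 N·mm

Resultant of the distributed load: 0.1 × 380 = 38 N at 282 mm from P.
ΣF_x = 0: P_x = 0.
ΣF_y = 0: P_y − 760 − 0.1·380 − 110 = 0 → P_y = 908.0 N.
ΣM about P: M_P − 760·172 − (0.1·380)·282 − 110·665 = 0 → M_P = 214600 N·mm.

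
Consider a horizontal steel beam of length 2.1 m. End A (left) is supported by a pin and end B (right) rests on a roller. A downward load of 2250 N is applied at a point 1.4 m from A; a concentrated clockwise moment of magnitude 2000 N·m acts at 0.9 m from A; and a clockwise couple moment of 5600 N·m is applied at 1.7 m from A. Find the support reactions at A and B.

A_x = 0, A_y = -2869 N, B_y = 5119 N

Moments about A: B_y·2.1 − 2250·1.4 − 2000 − 5600 = 0 → B_y = 10750/2.1 = 5119.05 ≈ 5119 N.
ΣF_y = 0: A_y + 5119.05 − 2250 = 0 → A_y = -2869 N.
ΣF_x = 0: no horizontal applied forces, so A_x = 0.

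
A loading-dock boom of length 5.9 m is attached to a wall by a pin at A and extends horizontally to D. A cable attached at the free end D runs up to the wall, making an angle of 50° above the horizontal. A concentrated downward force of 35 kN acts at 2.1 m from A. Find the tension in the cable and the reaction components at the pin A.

ΣM about A: T·sin50°·5.9 − 35·2.1 = 0 → T = 73.5/(5.9·0.766044) = 16.2623 ≈ 16.26 kN.
ΣF_x = 0: A_x − T·cos50° = 0 → A_x = 16.2623 × 0.642788 = 10.45 kN.
ΣF_y = 0: A_y + T·sin50° − 35 = 0 → A_y = 35 − 16.2623 × 0.766044 = 22.54 kN.

T = 16.26 kN, A_x = 10.45 kN, A_y = 22.54 kN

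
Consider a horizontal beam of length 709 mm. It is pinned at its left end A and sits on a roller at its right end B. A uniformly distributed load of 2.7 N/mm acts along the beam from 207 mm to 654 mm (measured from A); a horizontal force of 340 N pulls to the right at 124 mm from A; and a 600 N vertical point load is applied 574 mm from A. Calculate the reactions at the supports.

Resultant of the distributed load: 2.7 × 447 = 1206.9 N at 430.5 mm from A.
Taking moments about A: B_y·709 − (2.7·447)·430.5 − 600·574 = 0 → B_y = 863970.45/709 = 1218.58 ≈ 1219 N.
ΣF_y = 0: A_y + 1218.58 − 2.7·447 − 600 = 0 → A_y = 588.3 N.
ΣF_x = 0: A_x + 340 = 0 → A_x = -340.0 N.

A_x = -340.0 N, A_y = 588.3 N, B_y = 1219 N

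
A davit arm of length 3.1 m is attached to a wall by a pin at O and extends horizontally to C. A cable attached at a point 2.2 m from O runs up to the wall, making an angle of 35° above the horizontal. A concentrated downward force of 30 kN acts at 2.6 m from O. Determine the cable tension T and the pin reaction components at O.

ΣM about O: T·sin35°·2.2 − 30·2.6 = 0 → T = 78/(2.2·0.573576) = 61.8132 ≈ 61.81 kN.
ΣF_x = 0: O_x − T·cos35° = 0 → O_x = 61.8132 × 0.819152 = 50.63 kN.
ΣF_y = 0: O_y + T·sin35° − 30 = 0 → O_y = 30 − 61.8132 × 0.573576 = -5.455 kN.

T = 61.81 kN, O_x = 50.63 kN, O_y = -5.455 kN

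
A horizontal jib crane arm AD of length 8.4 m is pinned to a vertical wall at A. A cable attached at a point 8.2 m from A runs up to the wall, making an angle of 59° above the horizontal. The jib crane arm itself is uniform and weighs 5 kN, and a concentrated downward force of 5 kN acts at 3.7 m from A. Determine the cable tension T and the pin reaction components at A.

ΣM about A: T·sin59°·8.2 − 5·4.2 − 5·3.7 = 0 → T = 39.5/(8.2·0.857167) = 5.61976 ≈ 5.620 kN.
ΣF_x = 0: A_x − T·cos59° = 0 → A_x = 5.61976 × 0.515038 = 2.894 kN.
ΣF_y = 0: A_y + T·sin59° − 5 − 5 = 0 → A_y = 10 − 5.61976 × 0.857167 = 5.183 kN.

T = 5.620 kN, A_x = 2.894 kN, A_y = 5.183 kN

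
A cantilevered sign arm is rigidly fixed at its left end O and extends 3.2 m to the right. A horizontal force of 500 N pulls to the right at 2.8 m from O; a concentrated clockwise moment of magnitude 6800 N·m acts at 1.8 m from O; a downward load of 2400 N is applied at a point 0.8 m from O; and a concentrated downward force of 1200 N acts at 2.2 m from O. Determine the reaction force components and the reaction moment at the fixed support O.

ΣF_x = 0: O_x + 500 = 0 → O_x = -500.0 N.
ΣF_y = 0: O_y − 2400 − 1200 = 0 → O_y = 3600 N.
ΣM about O: M_O − 6800 − 2400·0.8 − 1200·2.2 = 0 → M_O = 11360 N·m.

O_x = -500.0 N, O_y = 3600 N, M_O = 11360 N·m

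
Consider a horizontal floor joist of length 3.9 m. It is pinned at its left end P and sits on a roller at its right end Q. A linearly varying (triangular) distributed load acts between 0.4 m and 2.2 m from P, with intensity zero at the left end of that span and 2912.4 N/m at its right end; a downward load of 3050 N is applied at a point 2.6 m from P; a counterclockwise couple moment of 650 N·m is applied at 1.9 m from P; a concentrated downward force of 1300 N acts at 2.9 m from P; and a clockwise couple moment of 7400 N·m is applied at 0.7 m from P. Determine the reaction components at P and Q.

Resultant of the triangular load: ½ × 2912.4 × 1.8 = 2621.16 N, acting at 1.6 m from P (one-third of the span from the peak).
Taking moments about P: Q_y·3.9 − (½·2912.4·1.8)·1.6 − 3050·2.6 + 650 − 1300·2.9 − 7400 = 0 → Q_y = 22643.856/3.9 = 5806.12 ≈ 5806 N.
ΣF_y = 0: P_y + 5806.12 − ½·2912.4·1.8 − 3050 − 1300 = 0 → P_y = 1165 N.
ΣF_x = 0: no horizontal applied forces, so P_x = 0.

P_x = 0, P_y = 1165 N, Q_y = 5806 N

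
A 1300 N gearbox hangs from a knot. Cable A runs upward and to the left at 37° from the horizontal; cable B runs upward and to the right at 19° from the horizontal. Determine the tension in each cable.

T_A = 1483 N, T_B = 1252 N

ΣF_x = 0: −T_A·cos37° + T_B·cos19° = 0 → T_B = 0.844653·T_A.
ΣF_y = 0: T_A·sin37° + T_B·sin19° = 1300.
Substitute: T_A·(0.601815 + 0.844653·0.325568) = 1300 → T_A = 1482.65 ≈ 1483 N.
Then T_B = 0.844653 × 1482.65 = 1252 N.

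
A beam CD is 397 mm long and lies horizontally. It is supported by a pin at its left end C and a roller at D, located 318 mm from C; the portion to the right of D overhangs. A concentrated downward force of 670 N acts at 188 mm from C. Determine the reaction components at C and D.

C_x = 0, C_y = 273.9 N, D_y = 396.1 N

Taking moments about C: D_y·318 − 670·188 = 0 → D_y = 125960/318 = 396.101 ≈ 396.1 N.
ΣF_y = 0: C_y + 396.101 − 670 = 0 → C_y = 273.9 N.
ΣF_x = 0: no horizontal applied forces, so C_x = 0.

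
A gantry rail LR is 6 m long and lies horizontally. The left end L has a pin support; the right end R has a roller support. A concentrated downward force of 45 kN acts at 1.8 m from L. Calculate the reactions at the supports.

Taking moments about L: R_y·6 − 45·1.8 = 0 → R_y = 81/6 = 13.50 kN.
ΣF_y = 0: L_y + 13.5 − 45 = 0 → L_y = 31.50 kN.
ΣF_x = 0: no horizontal applied forces, so L_x = 0.

L_x = 0, L_y = 31.50 kN, R_y = 13.50 kN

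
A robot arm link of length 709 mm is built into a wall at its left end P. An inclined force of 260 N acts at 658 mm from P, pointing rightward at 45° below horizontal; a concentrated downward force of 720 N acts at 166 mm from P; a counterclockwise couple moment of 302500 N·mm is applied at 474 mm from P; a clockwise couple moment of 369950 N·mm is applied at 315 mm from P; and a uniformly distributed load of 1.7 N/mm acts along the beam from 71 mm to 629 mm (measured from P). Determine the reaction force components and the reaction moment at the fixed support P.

Resultant of the distributed load: 1.7 × 558 = 948.6 N at 350 mm from P.
ΣF_x = 0: P_x + 260·cos45° = 0 → P_x = -183.8 N.
ΣF_y = 0: P_y − 260·sin45° − 720 − 1.7·558 = 0 → P_y = 1852 N.
ΣM about P: M_P − 260·sin45°·658 − 720·166 + 302500 − 369950 − (1.7·558)·350 = 0 → M_P = 640000 N·mm.

P_x = -183.8 N, P_y = 1852 N, M_P = 640000 N·mm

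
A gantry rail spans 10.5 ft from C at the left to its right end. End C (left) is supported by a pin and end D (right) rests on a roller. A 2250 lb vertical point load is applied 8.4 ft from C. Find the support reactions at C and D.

Moments about C: D_y·10.5 − 2250·8.4 = 0 → D_y = 18900/10.5 = 1800 lb.
ΣF_y = 0: C_y + 1800 − 2250 = 0 → C_y = 450.0 lb.
ΣF_x = 0: no horizontal applied forces, so C_x = 0.

C_x = 0, C_y = 450.0 lb, D_y = 1800 lb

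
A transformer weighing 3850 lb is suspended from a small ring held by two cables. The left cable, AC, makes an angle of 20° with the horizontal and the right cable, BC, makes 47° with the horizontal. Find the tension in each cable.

T_AC = 2852 lb, T_BC = 3930 lb

ΣF_x = 0: −T_AC·cos20° + T_BC·cos47° = 0 → T_BC = 1.37785·T_AC.
ΣF_y = 0: T_AC·sin20° + T_BC·sin47° = 3850.
Substitute: T_AC·(0.34202 + 1.37785·0.731354) = 3850 → T_AC = 2852.45 ≈ 2852 lb.
Then T_BC = 1.37785 × 2852.45 = 3930 lb.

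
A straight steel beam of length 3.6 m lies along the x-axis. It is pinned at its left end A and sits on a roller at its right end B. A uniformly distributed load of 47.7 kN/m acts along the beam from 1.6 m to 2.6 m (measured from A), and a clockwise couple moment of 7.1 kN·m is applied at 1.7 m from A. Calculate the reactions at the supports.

Resultant of the distributed load: 47.7 × 1 = 47.7 kN at 2.1 m from A.
Taking moments about A: B_y·3.6 − (47.7·1)·2.1 − 7.1 = 0 → B_y = 107.27/3.6 = 29.7972 ≈ 29.80 kN.
ΣF_y = 0: A_y + 29.7972 − 47.7·1 = 0 → A_y = 17.90 kN.
ΣF_x = 0: no horizontal applied forces, so A_x = 0.

A_x = 0, A_y = 17.90 kN, B_y = 29.80 kN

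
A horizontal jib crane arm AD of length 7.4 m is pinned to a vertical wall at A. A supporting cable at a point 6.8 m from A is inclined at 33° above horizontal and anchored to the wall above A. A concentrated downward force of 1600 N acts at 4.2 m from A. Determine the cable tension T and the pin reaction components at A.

ΣM about A: T·sin33°·6.8 − 1600·4.2 = 0 → T = 6720/(6.8·0.544639) = 1814.48 ≈ 1814 N.
ΣF_x = 0: A_x − T·cos33° = 0 → A_x = 1814.48 × 0.838671 = 1522 N.
ΣF_y = 0: A_y + T·sin33° − 1600 = 0 → A_y = 1600 − 1814.48 × 0.544639 = 611.8 N.

T = 1814 N, A_x = 1522 N, A_y = 611.8 N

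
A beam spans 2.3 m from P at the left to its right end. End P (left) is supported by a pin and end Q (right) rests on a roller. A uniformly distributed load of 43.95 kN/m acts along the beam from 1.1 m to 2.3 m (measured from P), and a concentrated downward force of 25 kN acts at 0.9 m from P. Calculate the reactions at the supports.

Resultant of the distributed load: 43.95 × 1.2 = 52.74 kN at 1.7 m from P.
ΣM about P: Q_y·2.3 − (43.95·1.2)·1.7 − 25·0.9 = 0 → Q_y = 112.158/2.3 = 48.7643 ≈ 48.76 kN.
ΣF_y = 0: P_y + 48.7643 − 43.95·1.2 − 25 = 0 → P_y = 28.98 kN.
ΣF_x = 0: no horizontal applied forces, so P_x = 0.

P_x = 0, P_y = 28.98 kN, Q_y = 48.76 kN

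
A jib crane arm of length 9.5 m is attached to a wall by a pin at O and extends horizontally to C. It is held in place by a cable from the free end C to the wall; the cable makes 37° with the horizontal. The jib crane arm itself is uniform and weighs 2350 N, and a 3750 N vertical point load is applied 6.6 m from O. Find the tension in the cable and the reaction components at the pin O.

T = 6281 N, O_x = 5017 N, O_y = 2320 N

ΣM about O: T·sin37°·9.5 − 2350·4.75 − 3750·6.6 = 0 → T = 35912.5/(9.5·0.601815) = 6281.44 ≈ 6281 N.
ΣF_x = 0: O_x − T·cos37° = 0 → O_x = 6281.44 × 0.798636 = 5017 N.
ΣF_y = 0: O_y + T·sin37° − 2350 − 3750 = 0 → O_y = 6100 − 6281.44 × 0.601815 = 2320 N.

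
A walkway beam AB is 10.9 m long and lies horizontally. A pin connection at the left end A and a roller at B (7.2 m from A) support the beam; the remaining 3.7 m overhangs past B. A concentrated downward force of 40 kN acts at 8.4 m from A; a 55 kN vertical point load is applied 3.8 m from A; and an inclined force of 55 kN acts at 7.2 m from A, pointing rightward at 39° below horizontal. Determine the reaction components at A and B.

Moments about A: B_y·7.2 − 40·8.4 − 55·3.8 − 55·sin39°·7.2 = 0 → B_y = 794.211/7.2 = 110.307 ≈ 110.3 kN.
ΣF_y = 0: A_y + 110.307 − 40 − 55 − 55·sin39° = 0 → A_y = 19.31 kN.
ΣF_x = 0: A_x + 55·cos39° = 0 → A_x = -42.74 kN.

A_x = -42.74 kN, A_y = 19.31 kN, B_y = 110.3 kN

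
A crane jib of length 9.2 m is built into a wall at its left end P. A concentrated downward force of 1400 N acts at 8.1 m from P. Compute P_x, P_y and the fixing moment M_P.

ΣF_x = 0: P_x = 0.
ΣF_y = 0: P_y − 1400 = 0 → P_y = 1400 N.
ΣM about P: M_P − 1400·8.1 = 0 → M_P = 11340 N·m.

P_x = 0, P_y = 1400 N, M_P = 11340 N·m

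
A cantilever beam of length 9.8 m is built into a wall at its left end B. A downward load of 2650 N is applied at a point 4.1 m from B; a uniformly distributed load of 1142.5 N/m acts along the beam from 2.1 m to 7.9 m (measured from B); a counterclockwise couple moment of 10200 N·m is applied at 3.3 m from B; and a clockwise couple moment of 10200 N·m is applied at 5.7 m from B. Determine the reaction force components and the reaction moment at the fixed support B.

Resultant of the distributed load: 1142.5 × 5.8 = 6626.5 N at 5 m from B.
ΣF_x = 0: B_x = 0.
ΣF_y = 0: B_y − 2650 − 1142.5·5.8 = 0 → B_y = 9276 N.
ΣM about B: M_B − 2650·4.1 − (1142.5·5.8)·5 + 10200 − 10200 = 0 → M_B = 44000 N·m.

B_x = 0, B_y = 9276 N, M_B = 44000 N·m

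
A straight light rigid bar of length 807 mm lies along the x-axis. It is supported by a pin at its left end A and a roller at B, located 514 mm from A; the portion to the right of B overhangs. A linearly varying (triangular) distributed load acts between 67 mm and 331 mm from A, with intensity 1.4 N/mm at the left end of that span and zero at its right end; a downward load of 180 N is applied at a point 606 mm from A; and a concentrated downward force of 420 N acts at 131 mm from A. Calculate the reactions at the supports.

Resultant of the triangular load: ½ × 1.4 × 264 = 184.8 N, acting at 155 mm from A (one-third of the span from the peak).
Taking moments about A: B_y·514 − (½·1.4·264)·155 − 180·606 − 420·131 = 0 → B_y = 192744/514 = 374.988 ≈ 375.0 N.
ΣF_y = 0: A_y + 374.988 − ½·1.4·264 − 180 − 420 = 0 → A_y = 409.8 N.
ΣF_x = 0: no horizontal applied forces, so A_x = 0.

A_x = 0, A_y = 409.8 N, B_y = 375.0 N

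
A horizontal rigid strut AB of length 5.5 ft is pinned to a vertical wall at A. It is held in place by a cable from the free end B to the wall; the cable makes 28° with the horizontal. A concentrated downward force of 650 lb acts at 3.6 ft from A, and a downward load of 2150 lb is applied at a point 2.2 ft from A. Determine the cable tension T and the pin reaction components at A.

ΣM about A: T·sin28°·5.5 − 650·3.6 − 2150·2.2 = 0 → T = 7070/(5.5·0.469472) = 2738.09 ≈ 2738 lb.
ΣF_x = 0: A_x − T·cos28° = 0 → A_x = 2738.09 × 0.882948 = 2418 lb.
ΣF_y = 0: A_y + T·sin28° − 650 − 2150 = 0 → A_y = 2800 − 2738.09 × 0.469472 = 1515 lb.

T = 2738 lb, A_x = 2418 lb, A_y = 1515 lb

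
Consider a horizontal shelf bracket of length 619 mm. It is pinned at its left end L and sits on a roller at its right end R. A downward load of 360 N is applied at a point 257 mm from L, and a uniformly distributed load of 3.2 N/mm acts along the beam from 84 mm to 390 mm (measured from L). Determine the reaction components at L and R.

Resultant of the distributed load: 3.2 × 306 = 979.2 N at 237 mm from L.
Taking moments about L: R_y·619 − 360·257 − (3.2·306)·237 = 0 → R_y = 324590.4/619 = 524.379 ≈ 524.4 N.
ΣF_y = 0: L_y + 524.379 − 360 − 3.2·306 = 0 → L_y = 814.8 N.
ΣF_x = 0: no horizontal applied forces, so L_x = 0.

L_x = 0, L_y = 814.8 N, R_y = 524.4 N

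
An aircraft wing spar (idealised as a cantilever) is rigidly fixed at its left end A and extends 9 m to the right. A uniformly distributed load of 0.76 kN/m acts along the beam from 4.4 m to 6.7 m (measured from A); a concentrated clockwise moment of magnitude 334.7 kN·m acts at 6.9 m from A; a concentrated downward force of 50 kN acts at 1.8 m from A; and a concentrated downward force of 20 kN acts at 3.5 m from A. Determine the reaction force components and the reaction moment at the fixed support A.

A_x = 0, A_y = 71.75 kN, M_A = 504.4 kN·m

Resultant of the distributed load: 0.76 × 2.3 = 1.748 kN at 5.55 m from A.
ΣF_x = 0: A_x = 0.
ΣF_y = 0: A_y − 0.76·2.3 − 50 − 20 = 0 → A_y = 71.75 kN.
ΣM about A: M_A − (0.76·2.3)·5.55 − 334.7 − 50·1.8 − 20·3.5 = 0 → M_A = 504.4 kN·m.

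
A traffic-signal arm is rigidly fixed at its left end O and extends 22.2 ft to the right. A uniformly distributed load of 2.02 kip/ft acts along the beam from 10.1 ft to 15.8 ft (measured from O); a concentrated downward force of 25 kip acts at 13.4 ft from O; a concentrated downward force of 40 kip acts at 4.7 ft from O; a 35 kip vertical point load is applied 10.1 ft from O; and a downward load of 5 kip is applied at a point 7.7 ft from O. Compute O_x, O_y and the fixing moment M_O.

Resultant of the distributed load: 2.02 × 5.7 = 11.514 kip at 12.95 ft from O.
ΣF_x = 0: O_x = 0.
ΣF_y = 0: O_y − 2.02·5.7 − 25 − 40 − 35 − 5 = 0 → O_y = 116.5 kip.
ΣM about O: M_O − (2.02·5.7)·12.95 − 25·13.4 − 40·4.7 − 35·10.1 − 5·7.7 = 0 → M_O = 1064 kip·ft.

O_x = 0, O_y = 116.5 kip, M_O = 1064 kip·ft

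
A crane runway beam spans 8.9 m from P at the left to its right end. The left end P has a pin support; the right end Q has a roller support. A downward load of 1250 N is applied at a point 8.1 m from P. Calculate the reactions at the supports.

P_x = 0, P_y = 112.4 N, Q_y = 1138 N

Moments about P: Q_y·8.9 − 1250·8.1 = 0 → Q_y = 10125/8.9 = 1137.64 ≈ 1138 N.
ΣF_y = 0: P_y + 1137.64 − 1250 = 0 → P_y = 112.4 N.
ΣF_x = 0: no horizontal applied forces, so P_x = 0.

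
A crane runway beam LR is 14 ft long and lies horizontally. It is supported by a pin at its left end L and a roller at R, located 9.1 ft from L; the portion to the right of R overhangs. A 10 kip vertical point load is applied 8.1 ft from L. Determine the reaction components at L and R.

L_x = 0, L_y = 1.099 kip, R_y = 8.901 kip

Taking moments about L: R_y·9.1 − 10·8.1 = 0 → R_y = 81/9.1 = 8.9011 ≈ 8.901 kip.
ΣF_y = 0: L_y + 8.9011 − 10 = 0 → L_y = 1.099 kip.
ΣF_x = 0: no horizontal applied forces, so L_x = 0.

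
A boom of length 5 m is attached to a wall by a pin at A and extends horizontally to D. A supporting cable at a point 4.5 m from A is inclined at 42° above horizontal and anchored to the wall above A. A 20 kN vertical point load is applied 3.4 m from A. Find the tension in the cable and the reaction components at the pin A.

ΣM about A: T·sin42°·4.5 − 20·3.4 = 0 → T = 68/(4.5·0.669131) = 22.5832 ≈ 22.58 kN.
ΣF_x = 0: A_x − T·cos42° = 0 → A_x = 22.5832 × 0.743145 = 16.78 kN.
ΣF_y = 0: A_y + T·sin42° − 20 = 0 → A_y = 20 − 22.5832 × 0.669131 = 4.889 kN.

T = 22.58 kN, A_x = 16.78 kN, A_y = 4.889 kN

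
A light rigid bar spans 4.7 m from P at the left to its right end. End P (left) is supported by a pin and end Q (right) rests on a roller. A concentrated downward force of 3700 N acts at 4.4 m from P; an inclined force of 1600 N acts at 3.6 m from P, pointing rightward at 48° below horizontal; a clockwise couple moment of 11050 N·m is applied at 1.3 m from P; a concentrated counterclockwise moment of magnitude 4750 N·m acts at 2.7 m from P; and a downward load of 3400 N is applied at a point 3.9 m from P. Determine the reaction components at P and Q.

Moments about P: Q_y·4.7 − 3700·4.4 − 1600·sin48°·3.6 − 11050 + 4750 − 3400·3.9 = 0 → Q_y = 40120.5/4.7 = 8536.28 ≈ 8536 N.
ΣF_y = 0: P_y + 8536.28 − 3700 − 1600·sin48° − 3400 = 0 → P_y = -247.2 N.
ΣF_x = 0: P_x + 1600·cos48° = 0 → P_x = -1071 N.

P_x = -1071 N, P_y = -247.2 N, Q_y = 8536 N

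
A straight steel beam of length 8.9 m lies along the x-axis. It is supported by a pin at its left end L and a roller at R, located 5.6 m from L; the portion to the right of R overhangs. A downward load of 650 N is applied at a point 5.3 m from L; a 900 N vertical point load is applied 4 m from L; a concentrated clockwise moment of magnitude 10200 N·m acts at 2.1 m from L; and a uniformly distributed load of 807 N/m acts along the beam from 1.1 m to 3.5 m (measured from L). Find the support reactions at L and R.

L_x = 0, L_y = -388.1 N, R_y = 3875 N

Resultant of the distributed load: 807 × 2.4 = 1936.8 N at 2.3 m from L.
Moments about L: R_y·5.6 − 650·5.3 − 900·4 − 10200 − (807·2.4)·2.3 = 0 → R_y = 21699.64/5.6 = 3874.94 ≈ 3875 N.
ΣF_y = 0: L_y + 3874.94 − 650 − 900 − 807·2.4 = 0 → L_y = -388.1 N.
ΣF_x = 0: no horizontal applied forces, so L_x = 0.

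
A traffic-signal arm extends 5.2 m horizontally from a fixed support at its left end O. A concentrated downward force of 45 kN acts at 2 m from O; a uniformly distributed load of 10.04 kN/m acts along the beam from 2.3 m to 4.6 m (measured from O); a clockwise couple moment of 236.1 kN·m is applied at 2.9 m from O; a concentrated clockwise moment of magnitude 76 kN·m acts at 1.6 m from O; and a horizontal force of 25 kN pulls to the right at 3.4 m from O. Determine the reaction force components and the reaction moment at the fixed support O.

O_x = -25.00 kN, O_y = 68.09 kN, M_O = 481.8 kN·m

Resultant of the distributed load: 10.04 × 2.3 = 23.092 kN at 3.45 m from O.
ΣF_x = 0: O_x + 25 = 0 → O_x = -25.00 kN.
ΣF_y = 0: O_y − 45 − 10.04·2.3 = 0 → O_y = 68.09 kN.
ΣM about O: M_O − 45·2 − (10.04·2.3)·3.45 − 236.1 − 76 = 0 → M_O = 481.8 kN·m.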